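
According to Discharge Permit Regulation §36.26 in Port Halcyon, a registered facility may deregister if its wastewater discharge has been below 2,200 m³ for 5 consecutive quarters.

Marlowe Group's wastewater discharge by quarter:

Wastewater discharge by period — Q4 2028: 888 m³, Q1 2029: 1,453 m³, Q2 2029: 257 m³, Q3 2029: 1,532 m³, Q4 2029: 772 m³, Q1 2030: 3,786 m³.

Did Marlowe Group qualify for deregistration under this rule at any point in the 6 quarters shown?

Quarters below 2,200 m³: Q4 2028, Q1 2029, Q2 2029, Q3 2029, Q4 2029.
Longest run of consecutive quarters below the threshold: 5.
5 ≥ 5, so Marlowe Group became eligible.

Yes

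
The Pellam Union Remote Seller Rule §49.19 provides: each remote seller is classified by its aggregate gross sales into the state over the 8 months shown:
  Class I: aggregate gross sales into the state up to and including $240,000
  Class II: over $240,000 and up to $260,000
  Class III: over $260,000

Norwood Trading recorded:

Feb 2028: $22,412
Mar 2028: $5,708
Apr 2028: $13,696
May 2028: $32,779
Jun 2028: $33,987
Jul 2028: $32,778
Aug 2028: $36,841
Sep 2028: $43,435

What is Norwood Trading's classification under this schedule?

Class I

Aggregate gross sales into the state: $22,412 + $5,708 + $13,696 + $32,779 + $33,987 + $32,778 + $36,841 + $43,435 = $221,636.
$221,636 ≤ $240,000, so Class I applies.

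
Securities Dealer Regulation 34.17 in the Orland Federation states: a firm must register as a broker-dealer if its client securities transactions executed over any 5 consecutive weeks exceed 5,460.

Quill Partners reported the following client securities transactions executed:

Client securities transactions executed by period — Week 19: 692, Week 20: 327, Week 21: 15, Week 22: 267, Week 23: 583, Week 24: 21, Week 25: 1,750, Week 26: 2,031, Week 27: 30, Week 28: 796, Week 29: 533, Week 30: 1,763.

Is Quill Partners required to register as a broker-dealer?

Week 19–Week 23: 692 + 327 + 15 + 267 + 583 = 1,884 (under)
Week 20–Week 24: 327 + 15 + 267 + 583 + 21 = 1,213 (under)
Week 21–Week 25: 15 + 267 + 583 + 21 + 1,750 = 2,636 (under)
Week 22–Week 26: 267 + 583 + 21 + 1,750 + 2,031 = 4,652 (under)
Week 23–Week 27: 583 + 21 + 1,750 + 2,031 + 30 = 4,415 (under)
Week 24–Week 28: 21 + 1,750 + 2,031 + 30 + 796 = 4,628 (under)
Week 25–Week 29: 1,750 + 2,031 + 30 + 796 + 533 = 5,140 (under)
Week 26–Week 30: 2,031 + 30 + 796 + 533 + 1,763 = 5,153 (under)
No window exceeds 5,460.

No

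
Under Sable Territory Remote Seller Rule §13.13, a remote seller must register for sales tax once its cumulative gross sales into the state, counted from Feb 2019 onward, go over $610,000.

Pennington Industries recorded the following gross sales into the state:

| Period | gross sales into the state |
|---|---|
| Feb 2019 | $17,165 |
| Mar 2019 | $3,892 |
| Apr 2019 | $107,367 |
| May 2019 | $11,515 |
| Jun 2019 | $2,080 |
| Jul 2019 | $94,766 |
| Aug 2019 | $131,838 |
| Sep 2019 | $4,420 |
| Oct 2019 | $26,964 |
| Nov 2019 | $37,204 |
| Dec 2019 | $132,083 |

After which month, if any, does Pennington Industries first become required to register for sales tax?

Through Feb 2019: $17,165
Through Mar 2019: $21,057
Through Apr 2019: $128,424
Through May 2019: $139,939
Through Jun 2019: $142,019
Through Jul 2019: $236,785
Through Aug 2019: $368,623
Through Sep 2019: $373,043
Through Oct 2019: $400,007
Through Nov 2019: $437,211
Through Dec 2019: $569,294
Final cumulative total $569,294 ≤ $610,000; the threshold is never exceeded.

Not triggered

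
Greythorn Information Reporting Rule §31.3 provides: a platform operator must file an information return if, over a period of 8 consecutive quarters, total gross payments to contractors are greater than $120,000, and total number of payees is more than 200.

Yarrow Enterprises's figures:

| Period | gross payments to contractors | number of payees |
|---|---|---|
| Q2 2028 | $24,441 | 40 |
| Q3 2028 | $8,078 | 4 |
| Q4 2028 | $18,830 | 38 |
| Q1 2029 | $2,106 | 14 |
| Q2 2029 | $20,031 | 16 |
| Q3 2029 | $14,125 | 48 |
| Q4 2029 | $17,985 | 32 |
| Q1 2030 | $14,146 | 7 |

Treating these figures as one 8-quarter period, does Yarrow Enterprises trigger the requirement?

Total gross payments to contractors: $24,441 + $8,078 + $18,830 + $2,106 + $20,031 + $14,125 + $17,985 + $14,146 = $119,742 (≤ $120,000).
Total number of payees: 40 + 4 + 38 + 14 + 16 + 48 + 32 + 7 = 199 (≤ 200).
The test is 'and': the rule requires both, and at least one is not exceeded.

No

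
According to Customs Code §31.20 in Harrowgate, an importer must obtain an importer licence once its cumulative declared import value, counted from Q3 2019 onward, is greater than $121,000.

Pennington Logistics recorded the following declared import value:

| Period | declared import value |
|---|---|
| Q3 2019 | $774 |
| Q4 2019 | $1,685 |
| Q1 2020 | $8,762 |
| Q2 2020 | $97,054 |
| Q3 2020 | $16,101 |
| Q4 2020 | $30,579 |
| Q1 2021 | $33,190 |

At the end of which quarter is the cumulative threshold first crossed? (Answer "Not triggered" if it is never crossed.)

Through Q3 2019: $774
Through Q4 2019: $2,459
Through Q1 2020: $11,221
Through Q2 2020: $108,275
Through Q3 2020: $124,376 ← exceeds threshold

Q3 2020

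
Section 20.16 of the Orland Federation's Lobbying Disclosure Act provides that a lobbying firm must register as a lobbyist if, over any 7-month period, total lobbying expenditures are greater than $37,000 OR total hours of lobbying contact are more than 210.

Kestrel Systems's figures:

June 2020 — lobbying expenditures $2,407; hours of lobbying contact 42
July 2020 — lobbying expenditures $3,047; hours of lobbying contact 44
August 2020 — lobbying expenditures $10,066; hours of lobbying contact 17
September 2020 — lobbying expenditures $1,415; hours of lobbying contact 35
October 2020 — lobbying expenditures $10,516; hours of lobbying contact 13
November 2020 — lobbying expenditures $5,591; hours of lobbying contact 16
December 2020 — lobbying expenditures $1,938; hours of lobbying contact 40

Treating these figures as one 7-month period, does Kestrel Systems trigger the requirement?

No

Total lobbying expenditures: $2,407 + $3,047 + $10,066 + $1,415 + $10,516 + $5,591 + $1,938 = $34,980 (≤ $37,000).
Total hours of lobbying contact: 42 + 44 + 17 + 35 + 13 + 16 + 40 = 207 (≤ 210).
The test is 'or': neither threshold is exceeded.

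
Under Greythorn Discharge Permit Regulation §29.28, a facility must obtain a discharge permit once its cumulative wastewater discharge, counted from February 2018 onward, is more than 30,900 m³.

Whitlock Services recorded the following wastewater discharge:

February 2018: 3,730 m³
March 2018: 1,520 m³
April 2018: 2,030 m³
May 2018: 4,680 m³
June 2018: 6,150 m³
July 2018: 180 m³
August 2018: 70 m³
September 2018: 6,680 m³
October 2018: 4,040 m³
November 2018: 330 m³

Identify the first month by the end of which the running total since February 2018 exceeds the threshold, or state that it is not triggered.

Not triggered

Through February 2018: 3,730 m³
Through March 2018: 5,250 m³
Through April 2018: 7,280 m³
Through May 2018: 11,960 m³
Through June 2018: 18,110 m³
Through July 2018: 18,290 m³
Through August 2018: 18,360 m³
Through September 2018: 25,040 m³
Through October 2018: 29,080 m³
Through November 2018: 29,410 m³
Final cumulative total 29,410 m³ ≤ 30,900 m³; the threshold is never exceeded.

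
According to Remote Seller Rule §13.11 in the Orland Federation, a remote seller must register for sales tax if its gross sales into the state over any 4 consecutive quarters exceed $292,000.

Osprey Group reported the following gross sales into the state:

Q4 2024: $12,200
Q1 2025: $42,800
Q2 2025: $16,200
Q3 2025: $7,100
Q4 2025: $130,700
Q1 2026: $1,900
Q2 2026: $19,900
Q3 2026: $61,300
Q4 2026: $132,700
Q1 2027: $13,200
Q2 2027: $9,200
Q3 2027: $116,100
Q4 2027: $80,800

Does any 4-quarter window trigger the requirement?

No

Q4 2024–Q3 2025: $12,200 + $42,800 + $16,200 + $7,100 = $78,300 (under)
Q1 2025–Q4 2025: $42,800 + $16,200 + $7,100 + $130,700 = $196,800 (under)
Q2 2025–Q1 2026: $16,200 + $7,100 + $130,700 + $1,900 = $155,900 (under)
Q3 2025–Q2 2026: $7,100 + $130,700 + $1,900 + $19,900 = $159,600 (under)
Q4 2025–Q3 2026: $130,700 + $1,900 + $19,900 + $61,300 = $213,800 (under)
Q1 2026–Q4 2026: $1,900 + $19,900 + $61,300 + $132,700 = $215,800 (under)
Q2 2026–Q1 2027: $19,900 + $61,300 + $132,700 + $13,200 = $227,100 (under)
Q3 2026–Q2 2027: $61,300 + $132,700 + $13,200 + $9,200 = $216,400 (under)
Q4 2026–Q3 2027: $132,700 + $13,200 + $9,200 + $116,100 = $271,200 (under)
Q1 2027–Q4 2027: $13,200 + $9,200 + $116,100 + $80,800 = $219,300 (under)
No window exceeds $292,000.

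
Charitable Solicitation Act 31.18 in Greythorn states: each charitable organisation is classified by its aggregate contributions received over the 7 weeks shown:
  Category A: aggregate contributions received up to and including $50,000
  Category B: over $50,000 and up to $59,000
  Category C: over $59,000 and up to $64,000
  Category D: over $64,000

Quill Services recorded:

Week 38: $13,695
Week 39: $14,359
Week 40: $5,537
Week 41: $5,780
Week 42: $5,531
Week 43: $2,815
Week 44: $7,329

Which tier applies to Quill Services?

Category B

Aggregate contributions received: $13,695 + $14,359 + $5,537 + $5,780 + $5,531 + $2,815 + $7,329 = $55,046.
$50,000 < $55,046 ≤ $59,000, so Category B applies.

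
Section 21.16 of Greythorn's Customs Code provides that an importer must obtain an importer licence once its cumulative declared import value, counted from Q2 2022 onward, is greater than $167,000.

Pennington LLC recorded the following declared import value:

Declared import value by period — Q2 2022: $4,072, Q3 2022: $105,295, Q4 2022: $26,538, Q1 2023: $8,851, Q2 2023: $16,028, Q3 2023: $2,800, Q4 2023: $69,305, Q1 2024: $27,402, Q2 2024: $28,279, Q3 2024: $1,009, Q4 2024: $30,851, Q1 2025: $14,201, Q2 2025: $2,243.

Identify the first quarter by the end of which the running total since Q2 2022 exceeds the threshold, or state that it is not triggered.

Through Q2 2022: $4,072
Through Q3 2022: $109,367
Through Q4 2022: $135,905
Through Q1 2023: $144,756
Through Q2 2023: $160,784
Through Q3 2023: $163,584
Through Q4 2023: $232,889 ← exceeds threshold

Q4 2023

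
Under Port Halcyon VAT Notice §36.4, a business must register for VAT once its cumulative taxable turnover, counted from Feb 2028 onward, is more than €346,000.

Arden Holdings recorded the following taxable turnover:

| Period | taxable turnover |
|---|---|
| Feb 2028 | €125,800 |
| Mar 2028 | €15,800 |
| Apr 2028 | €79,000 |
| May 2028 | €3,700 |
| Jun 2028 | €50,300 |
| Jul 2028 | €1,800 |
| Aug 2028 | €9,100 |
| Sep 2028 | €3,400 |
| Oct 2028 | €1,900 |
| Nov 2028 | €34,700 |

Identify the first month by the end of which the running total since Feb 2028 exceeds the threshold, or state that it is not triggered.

Not triggered

Through Feb 2028: €125,800
Through Mar 2028: €141,600
Through Apr 2028: €220,600
Through May 2028: €224,300
Through Jun 2028: €274,600
Through Jul 2028: €276,400
Through Aug 2028: €285,500
Through Sep 2028: €288,900
Through Oct 2028: €290,800
Through Nov 2028: €325,500
Final cumulative total €325,500 ≤ €346,000; the threshold is never exceeded.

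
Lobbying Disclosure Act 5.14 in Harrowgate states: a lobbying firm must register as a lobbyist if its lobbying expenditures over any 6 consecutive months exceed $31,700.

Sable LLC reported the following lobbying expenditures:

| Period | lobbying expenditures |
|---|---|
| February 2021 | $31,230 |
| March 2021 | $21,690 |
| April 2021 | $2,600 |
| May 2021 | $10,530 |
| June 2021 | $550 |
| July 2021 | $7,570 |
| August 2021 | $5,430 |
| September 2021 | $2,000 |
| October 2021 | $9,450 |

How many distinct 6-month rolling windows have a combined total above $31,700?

February 2021–July 2021: $31,230 + $21,690 + $2,600 + $10,530 + $550 + $7,570 = $74,170 (over)
March 2021–August 2021: $21,690 + $2,600 + $10,530 + $550 + $7,570 + $5,430 = $48,370 (over)
April 2021–September 2021: $2,600 + $10,530 + $550 + $7,570 + $5,430 + $2,000 = $28,680 (under)
May 2021–October 2021: $10,530 + $550 + $7,570 + $5,430 + $2,000 + $9,450 = $35,530 (over)
3 windows exceed the threshold.

3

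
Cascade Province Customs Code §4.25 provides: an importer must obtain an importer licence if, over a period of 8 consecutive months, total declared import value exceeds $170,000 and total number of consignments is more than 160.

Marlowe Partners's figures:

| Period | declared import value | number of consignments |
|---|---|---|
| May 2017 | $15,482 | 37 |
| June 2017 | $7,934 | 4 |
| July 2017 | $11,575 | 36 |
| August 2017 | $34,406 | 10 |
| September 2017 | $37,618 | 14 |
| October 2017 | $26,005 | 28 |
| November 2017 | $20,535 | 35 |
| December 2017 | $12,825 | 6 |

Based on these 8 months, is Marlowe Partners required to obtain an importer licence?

No

Total declared import value: $15,482 + $7,934 + $11,575 + $34,406 + $37,618 + $26,005 + $20,535 + $12,825 = $166,380 (≤ $170,000).
Total number of consignments: 37 + 4 + 36 + 10 + 14 + 28 + 35 + 6 = 170 (> 160).
The test is 'and': the rule requires both, and at least one is not exceeded.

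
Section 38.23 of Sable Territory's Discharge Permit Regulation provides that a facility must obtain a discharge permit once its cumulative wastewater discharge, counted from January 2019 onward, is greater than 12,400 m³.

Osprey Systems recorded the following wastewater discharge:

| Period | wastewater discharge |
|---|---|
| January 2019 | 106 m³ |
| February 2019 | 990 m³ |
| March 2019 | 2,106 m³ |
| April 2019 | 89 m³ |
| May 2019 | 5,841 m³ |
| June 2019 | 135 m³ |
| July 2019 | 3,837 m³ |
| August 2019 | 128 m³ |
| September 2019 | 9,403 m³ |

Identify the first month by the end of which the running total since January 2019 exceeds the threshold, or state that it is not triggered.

July 2019

Through January 2019: 106 m³
Through February 2019: 1,096 m³
Through March 2019: 3,202 m³
Through April 2019: 3,291 m³
Through May 2019: 9,132 m³
Through June 2019: 9,267 m³
Through July 2019: 13,104 m³ ← exceeds threshold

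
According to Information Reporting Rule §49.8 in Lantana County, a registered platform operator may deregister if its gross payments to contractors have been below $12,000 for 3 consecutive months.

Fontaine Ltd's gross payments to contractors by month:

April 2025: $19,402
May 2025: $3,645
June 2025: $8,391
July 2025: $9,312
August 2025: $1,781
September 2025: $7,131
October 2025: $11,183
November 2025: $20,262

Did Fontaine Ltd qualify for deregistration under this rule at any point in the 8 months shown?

Months below $12,000: May 2025, June 2025, July 2025, August 2025, September 2025, October 2025.
Longest run of consecutive months below the threshold: 6.
6 ≥ 3, so Fontaine Ltd became eligible.

Yes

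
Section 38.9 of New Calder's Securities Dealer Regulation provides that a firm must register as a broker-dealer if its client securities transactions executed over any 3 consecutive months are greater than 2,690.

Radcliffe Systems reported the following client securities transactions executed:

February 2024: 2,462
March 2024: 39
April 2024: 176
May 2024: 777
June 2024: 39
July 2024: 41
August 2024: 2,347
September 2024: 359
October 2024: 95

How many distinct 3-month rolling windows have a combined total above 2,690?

2

February 2024–April 2024: 2,462 + 39 + 176 = 2,677 (under)
March 2024–May 2024: 39 + 176 + 777 = 992 (under)
April 2024–June 2024: 176 + 777 + 39 = 992 (under)
May 2024–July 2024: 777 + 39 + 41 = 857 (under)
June 2024–August 2024: 39 + 41 + 2,347 = 2,427 (under)
July 2024–September 2024: 41 + 2,347 + 359 = 2,747 (over)
August 2024–October 2024: 2,347 + 359 + 95 = 2,801 (over)
2 windows exceed the threshold.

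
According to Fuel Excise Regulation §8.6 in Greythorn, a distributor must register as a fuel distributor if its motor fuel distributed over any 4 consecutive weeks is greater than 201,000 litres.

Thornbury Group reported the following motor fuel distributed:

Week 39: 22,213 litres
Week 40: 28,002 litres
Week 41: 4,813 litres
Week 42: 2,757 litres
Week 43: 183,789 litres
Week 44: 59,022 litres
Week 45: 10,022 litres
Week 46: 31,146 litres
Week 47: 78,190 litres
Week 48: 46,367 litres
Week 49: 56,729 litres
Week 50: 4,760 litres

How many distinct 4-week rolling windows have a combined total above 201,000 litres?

5

Week 39–Week 42: 22,213 litres + 28,002 litres + 4,813 litres + 2,757 litres = 57,785 litres (under)
Week 40–Week 43: 28,002 litres + 4,813 litres + 2,757 litres + 183,789 litres = 219,361 litres (over)
Week 41–Week 44: 4,813 litres + 2,757 litres + 183,789 litres + 59,022 litres = 250,381 litres (over)
Week 42–Week 45: 2,757 litres + 183,789 litres + 59,022 litres + 10,022 litres = 255,590 litres (over)
Week 43–Week 46: 183,789 litres + 59,022 litres + 10,022 litres + 31,146 litres = 283,979 litres (over)
Week 44–Week 47: 59,022 litres + 10,022 litres + 31,146 litres + 78,190 litres = 178,380 litres (under)
Week 45–Week 48: 10,022 litres + 31,146 litres + 78,190 litres + 46,367 litres = 165,725 litres (under)
Week 46–Week 49: 31,146 litres + 78,190 litres + 46,367 litres + 56,729 litres = 212,432 litres (over)
Week 47–Week 50: 78,190 litres + 46,367 litres + 56,729 litres + 4,760 litres = 186,046 litres (under)
5 windows exceed the threshold.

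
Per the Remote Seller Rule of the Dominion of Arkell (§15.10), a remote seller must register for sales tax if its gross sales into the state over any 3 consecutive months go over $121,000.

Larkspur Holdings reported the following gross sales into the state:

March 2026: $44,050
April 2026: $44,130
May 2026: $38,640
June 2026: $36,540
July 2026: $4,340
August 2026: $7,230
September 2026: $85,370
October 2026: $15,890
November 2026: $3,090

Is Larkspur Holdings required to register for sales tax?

March 2026–May 2026: $44,050 + $44,130 + $38,640 = $126,820 (over)
April 2026–June 2026: $44,130 + $38,640 + $36,540 = $119,310 (under)
May 2026–July 2026: $38,640 + $36,540 + $4,340 = $79,520 (under)
June 2026–August 2026: $36,540 + $4,340 + $7,230 = $48,110 (under)
July 2026–September 2026: $4,340 + $7,230 + $85,370 = $96,940 (under)
August 2026–October 2026: $7,230 + $85,370 + $15,890 = $108,490 (under)
September 2026–November 2026: $85,370 + $15,890 + $3,090 = $104,350 (under)
At least one window exceeds $121,000.

Yes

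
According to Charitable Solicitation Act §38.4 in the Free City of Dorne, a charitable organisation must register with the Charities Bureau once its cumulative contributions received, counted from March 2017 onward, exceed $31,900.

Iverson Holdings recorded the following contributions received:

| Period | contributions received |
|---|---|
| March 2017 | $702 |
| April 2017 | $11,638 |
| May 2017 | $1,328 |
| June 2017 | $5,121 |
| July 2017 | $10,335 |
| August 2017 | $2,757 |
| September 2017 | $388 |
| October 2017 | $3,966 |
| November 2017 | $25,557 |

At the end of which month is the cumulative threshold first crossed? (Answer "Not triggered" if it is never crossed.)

Through March 2017: $702
Through April 2017: $12,340
Through May 2017: $13,668
Through June 2017: $18,789
Through July 2017: $29,124
Through August 2017: $31,881
Through September 2017: $32,269 ← exceeds threshold

September 2017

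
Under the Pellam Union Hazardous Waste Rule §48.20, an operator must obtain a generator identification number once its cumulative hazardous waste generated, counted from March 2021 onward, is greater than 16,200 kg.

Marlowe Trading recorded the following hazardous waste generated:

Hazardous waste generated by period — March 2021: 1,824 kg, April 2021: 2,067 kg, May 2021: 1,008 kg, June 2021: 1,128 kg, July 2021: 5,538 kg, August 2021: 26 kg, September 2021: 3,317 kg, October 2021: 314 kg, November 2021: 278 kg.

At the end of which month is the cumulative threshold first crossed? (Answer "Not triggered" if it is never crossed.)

Through March 2021: 1,824 kg
Through April 2021: 3,891 kg
Through May 2021: 4,899 kg
Through June 2021: 6,027 kg
Through July 2021: 11,565 kg
Through August 2021: 11,591 kg
Through September 2021: 14,908 kg
Through October 2021: 15,222 kg
Through November 2021: 15,500 kg
Final cumulative total 15,500 kg ≤ 16,200 kg; the threshold is never exceeded.

Not triggered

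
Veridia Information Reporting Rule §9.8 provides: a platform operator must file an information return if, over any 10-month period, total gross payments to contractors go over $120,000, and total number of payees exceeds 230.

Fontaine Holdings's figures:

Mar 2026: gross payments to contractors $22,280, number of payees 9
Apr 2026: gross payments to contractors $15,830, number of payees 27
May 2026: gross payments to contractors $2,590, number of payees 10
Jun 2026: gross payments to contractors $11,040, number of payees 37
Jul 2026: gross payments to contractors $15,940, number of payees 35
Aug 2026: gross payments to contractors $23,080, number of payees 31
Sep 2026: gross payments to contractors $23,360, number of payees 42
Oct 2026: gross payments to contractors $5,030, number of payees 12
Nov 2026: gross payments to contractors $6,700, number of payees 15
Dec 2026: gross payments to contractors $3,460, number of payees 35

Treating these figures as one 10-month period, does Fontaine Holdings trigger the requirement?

Total gross payments to contractors: $22,280 + $15,830 + $2,590 + $11,040 + $15,940 + $23,080 + $23,360 + $5,030 + $6,700 + $3,460 = $129,310 (> $120,000).
Total number of payees: 9 + 27 + 10 + 37 + 35 + 31 + 42 + 12 + 15 + 35 = 253 (> 230).
The test is 'and': both thresholds are exceeded.

Yes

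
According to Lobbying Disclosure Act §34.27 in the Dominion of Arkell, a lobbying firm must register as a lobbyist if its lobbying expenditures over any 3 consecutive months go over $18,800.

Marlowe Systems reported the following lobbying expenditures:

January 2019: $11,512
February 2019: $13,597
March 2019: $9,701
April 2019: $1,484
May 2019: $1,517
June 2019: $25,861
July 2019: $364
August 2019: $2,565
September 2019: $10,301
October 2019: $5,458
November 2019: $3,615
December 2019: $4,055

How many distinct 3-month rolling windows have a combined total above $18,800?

January 2019–March 2019: $11,512 + $13,597 + $9,701 = $34,810 (over)
February 2019–April 2019: $13,597 + $9,701 + $1,484 = $24,782 (over)
March 2019–May 2019: $9,701 + $1,484 + $1,517 = $12,702 (under)
April 2019–June 2019: $1,484 + $1,517 + $25,861 = $28,862 (over)
May 2019–July 2019: $1,517 + $25,861 + $364 = $27,742 (over)
June 2019–August 2019: $25,861 + $364 + $2,565 = $28,790 (over)
July 2019–September 2019: $364 + $2,565 + $10,301 = $13,230 (under)
August 2019–October 2019: $2,565 + $10,301 + $5,458 = $18,324 (under)
September 2019–November 2019: $10,301 + $5,458 + $3,615 = $19,374 (over)
October 2019–December 2019: $5,458 + $3,615 + $4,055 = $13,128 (under)
6 windows exceed the threshold.

6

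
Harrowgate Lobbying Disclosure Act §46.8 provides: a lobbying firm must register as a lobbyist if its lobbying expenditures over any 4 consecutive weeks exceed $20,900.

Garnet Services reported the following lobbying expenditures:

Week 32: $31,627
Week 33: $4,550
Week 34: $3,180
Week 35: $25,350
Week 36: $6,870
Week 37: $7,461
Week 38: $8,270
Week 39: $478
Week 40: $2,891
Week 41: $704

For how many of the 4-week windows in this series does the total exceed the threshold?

Week 32–Week 35: $31,627 + $4,550 + $3,180 + $25,350 = $64,707 (over)
Week 33–Week 36: $4,550 + $3,180 + $25,350 + $6,870 = $39,950 (over)
Week 34–Week 37: $3,180 + $25,350 + $6,870 + $7,461 = $42,861 (over)
Week 35–Week 38: $25,350 + $6,870 + $7,461 + $8,270 = $47,951 (over)
Week 36–Week 39: $6,870 + $7,461 + $8,270 + $478 = $23,079 (over)
Week 37–Week 40: $7,461 + $8,270 + $478 + $2,891 = $19,100 (under)
Week 38–Week 41: $8,270 + $478 + $2,891 + $704 = $12,343 (under)
5 windows exceed the threshold.

5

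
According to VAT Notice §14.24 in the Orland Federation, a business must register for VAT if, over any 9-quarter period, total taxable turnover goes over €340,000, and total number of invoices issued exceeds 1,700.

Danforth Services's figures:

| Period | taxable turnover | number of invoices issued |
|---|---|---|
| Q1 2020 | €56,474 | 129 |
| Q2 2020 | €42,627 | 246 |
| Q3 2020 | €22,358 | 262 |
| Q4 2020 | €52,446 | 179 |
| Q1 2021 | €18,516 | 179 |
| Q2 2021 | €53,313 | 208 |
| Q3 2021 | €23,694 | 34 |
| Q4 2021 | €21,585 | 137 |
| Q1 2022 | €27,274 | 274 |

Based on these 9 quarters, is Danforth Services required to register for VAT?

No

Total taxable turnover: €56,474 + €42,627 + €22,358 + €52,446 + €18,516 + €53,313 + €23,694 + €21,585 + €27,274 = €318,287 (≤ €340,000).
Total number of invoices issued: 129 + 246 + 262 + 179 + 179 + 208 + 34 + 137 + 274 = 1,648 (≤ 1,700).
The test is 'and': the rule requires both, and at least one is not exceeded.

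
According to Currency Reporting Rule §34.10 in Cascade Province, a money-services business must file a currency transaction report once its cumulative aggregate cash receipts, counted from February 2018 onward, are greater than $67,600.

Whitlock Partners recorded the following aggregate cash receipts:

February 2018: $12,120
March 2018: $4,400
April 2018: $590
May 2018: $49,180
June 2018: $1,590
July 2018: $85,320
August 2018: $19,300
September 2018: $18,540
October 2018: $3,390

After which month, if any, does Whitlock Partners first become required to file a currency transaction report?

Through February 2018: $12,120
Through March 2018: $16,520
Through April 2018: $17,110
Through May 2018: $66,290
Through June 2018: $67,880 ← exceeds threshold

June 2018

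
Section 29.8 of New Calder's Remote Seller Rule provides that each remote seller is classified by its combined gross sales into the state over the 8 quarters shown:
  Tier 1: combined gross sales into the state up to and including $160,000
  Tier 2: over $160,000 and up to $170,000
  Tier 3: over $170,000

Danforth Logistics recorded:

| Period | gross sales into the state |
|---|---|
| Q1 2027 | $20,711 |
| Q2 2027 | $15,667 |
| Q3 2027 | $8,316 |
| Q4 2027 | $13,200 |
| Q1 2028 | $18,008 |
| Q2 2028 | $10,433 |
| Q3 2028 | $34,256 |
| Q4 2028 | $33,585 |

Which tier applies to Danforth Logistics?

Tier 1

Combined gross sales into the state: $20,711 + $15,667 + $8,316 + $13,200 + $18,008 + $10,433 + $34,256 + $33,585 = $154,176.
$154,176 ≤ $160,000, so Tier 1 applies.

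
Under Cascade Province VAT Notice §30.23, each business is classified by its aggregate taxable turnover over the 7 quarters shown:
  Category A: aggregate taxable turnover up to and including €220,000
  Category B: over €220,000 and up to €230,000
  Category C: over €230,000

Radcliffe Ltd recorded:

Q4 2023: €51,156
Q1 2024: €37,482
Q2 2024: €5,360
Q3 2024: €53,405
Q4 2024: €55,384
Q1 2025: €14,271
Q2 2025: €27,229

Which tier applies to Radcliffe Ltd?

Aggregate taxable turnover: €51,156 + €37,482 + €5,360 + €53,405 + €55,384 + €14,271 + €27,229 = €244,287.
€244,287 > €230,000, so Category C applies.

Category C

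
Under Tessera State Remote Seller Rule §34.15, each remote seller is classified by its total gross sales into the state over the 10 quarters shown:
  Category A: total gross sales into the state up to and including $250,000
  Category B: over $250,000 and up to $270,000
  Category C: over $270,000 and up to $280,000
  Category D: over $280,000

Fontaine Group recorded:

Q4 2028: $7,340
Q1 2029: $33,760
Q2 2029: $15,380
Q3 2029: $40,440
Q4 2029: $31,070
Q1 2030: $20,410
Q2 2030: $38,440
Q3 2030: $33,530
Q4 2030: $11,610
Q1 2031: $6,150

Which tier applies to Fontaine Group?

Category A

Total gross sales into the state: $7,340 + $33,760 + $15,380 + $40,440 + $31,070 + $20,410 + $38,440 + $33,530 + $11,610 + $6,150 = $238,130.
$238,130 ≤ $250,000, so Category A applies.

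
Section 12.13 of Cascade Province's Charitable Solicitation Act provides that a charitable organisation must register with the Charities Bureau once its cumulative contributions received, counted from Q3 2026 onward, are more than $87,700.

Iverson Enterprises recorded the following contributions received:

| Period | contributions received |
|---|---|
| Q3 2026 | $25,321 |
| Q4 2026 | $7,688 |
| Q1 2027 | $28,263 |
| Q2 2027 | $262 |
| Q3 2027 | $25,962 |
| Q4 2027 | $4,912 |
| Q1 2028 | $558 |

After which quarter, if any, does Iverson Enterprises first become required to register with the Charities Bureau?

Through Q3 2026: $25,321
Through Q4 2026: $33,009
Through Q1 2027: $61,272
Through Q2 2027: $61,534
Through Q3 2027: $87,496
Through Q4 2027: $92,408 ← exceeds threshold

Q4 2027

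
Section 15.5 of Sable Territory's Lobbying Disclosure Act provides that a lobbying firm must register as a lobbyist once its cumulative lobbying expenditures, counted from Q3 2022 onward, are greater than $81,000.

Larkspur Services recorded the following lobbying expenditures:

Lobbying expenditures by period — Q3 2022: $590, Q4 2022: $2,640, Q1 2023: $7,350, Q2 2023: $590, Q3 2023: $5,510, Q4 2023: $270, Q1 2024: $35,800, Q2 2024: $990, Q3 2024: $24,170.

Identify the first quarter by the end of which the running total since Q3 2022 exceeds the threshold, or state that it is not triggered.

Through Q3 2022: $590
Through Q4 2022: $3,230
Through Q1 2023: $10,580
Through Q2 2023: $11,170
Through Q3 2023: $16,680
Through Q4 2023: $16,950
Through Q1 2024: $52,750
Through Q2 2024: $53,740
Through Q3 2024: $77,910
Final cumulative total $77,910 ≤ $81,000; the threshold is never exceeded.

Not triggered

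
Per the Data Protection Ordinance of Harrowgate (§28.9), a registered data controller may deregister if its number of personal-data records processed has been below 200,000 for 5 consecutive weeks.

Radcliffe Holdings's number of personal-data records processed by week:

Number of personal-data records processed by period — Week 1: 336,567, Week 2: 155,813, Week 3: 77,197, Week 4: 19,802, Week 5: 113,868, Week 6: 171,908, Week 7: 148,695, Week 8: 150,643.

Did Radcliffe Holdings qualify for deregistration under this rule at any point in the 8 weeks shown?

Yes

Weeks below 200,000: Week 2, Week 3, Week 4, Week 5, Week 6, Week 7, Week 8.
Longest run of consecutive weeks below the threshold: 7.
7 ≥ 5, so Radcliffe Holdings became eligible.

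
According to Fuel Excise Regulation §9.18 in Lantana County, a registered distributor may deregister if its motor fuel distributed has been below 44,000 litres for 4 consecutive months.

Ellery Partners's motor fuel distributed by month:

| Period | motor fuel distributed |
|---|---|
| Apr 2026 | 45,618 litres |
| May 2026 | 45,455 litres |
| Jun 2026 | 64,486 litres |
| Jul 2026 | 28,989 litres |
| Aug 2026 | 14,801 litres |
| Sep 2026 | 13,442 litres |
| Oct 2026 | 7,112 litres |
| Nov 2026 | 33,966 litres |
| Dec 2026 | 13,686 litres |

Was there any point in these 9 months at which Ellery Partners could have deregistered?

Yes

Months below 44,000 litres: Jul 2026, Aug 2026, Sep 2026, Oct 2026, Nov 2026, Dec 2026.
Longest run of consecutive months below the threshold: 6.
6 ≥ 4, so Ellery Partners became eligible.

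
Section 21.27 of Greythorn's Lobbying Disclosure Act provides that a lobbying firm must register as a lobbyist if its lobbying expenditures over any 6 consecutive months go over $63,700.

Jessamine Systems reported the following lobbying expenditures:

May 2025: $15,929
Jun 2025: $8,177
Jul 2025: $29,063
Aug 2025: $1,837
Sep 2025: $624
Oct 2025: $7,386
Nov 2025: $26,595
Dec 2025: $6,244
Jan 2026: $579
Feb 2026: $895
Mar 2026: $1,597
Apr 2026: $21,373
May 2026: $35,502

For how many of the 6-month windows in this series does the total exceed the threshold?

May 2025–Oct 2025: $15,929 + $8,177 + $29,063 + $1,837 + $624 + $7,386 = $63,016 (under)
Jun 2025–Nov 2025: $8,177 + $29,063 + $1,837 + $624 + $7,386 + $26,595 = $73,682 (over)
Jul 2025–Dec 2025: $29,063 + $1,837 + $624 + $7,386 + $26,595 + $6,244 = $71,749 (over)
Aug 2025–Jan 2026: $1,837 + $624 + $7,386 + $26,595 + $6,244 + $579 = $43,265 (under)
Sep 2025–Feb 2026: $624 + $7,386 + $26,595 + $6,244 + $579 + $895 = $42,323 (under)
Oct 2025–Mar 2026: $7,386 + $26,595 + $6,244 + $579 + $895 + $1,597 = $43,296 (under)
Nov 2025–Apr 2026: $26,595 + $6,244 + $579 + $895 + $1,597 + $21,373 = $57,283 (under)
Dec 2025–May 2026: $6,244 + $579 + $895 + $1,597 + $21,373 + $35,502 = $66,190 (over)
3 windows exceed the threshold.

3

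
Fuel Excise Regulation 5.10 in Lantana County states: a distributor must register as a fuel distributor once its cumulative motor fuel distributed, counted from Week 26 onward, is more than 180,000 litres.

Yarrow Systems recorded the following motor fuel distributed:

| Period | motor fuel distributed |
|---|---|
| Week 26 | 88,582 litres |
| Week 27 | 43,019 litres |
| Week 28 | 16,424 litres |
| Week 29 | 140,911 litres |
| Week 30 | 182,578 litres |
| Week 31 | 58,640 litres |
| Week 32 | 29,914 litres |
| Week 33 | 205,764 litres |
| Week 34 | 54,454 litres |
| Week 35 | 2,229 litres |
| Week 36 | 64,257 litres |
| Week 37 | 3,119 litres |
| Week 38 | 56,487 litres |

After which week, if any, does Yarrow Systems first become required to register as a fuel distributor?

Week 29

Through Week 26: 88,582 litres
Through Week 27: 131,601 litres
Through Week 28: 148,025 litres
Through Week 29: 288,936 litres ← exceeds threshold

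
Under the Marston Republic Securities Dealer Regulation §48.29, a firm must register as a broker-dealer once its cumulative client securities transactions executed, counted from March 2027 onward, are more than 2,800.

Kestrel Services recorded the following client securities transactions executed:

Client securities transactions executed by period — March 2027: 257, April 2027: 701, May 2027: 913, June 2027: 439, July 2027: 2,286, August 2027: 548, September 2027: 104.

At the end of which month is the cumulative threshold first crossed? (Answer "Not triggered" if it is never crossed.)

July 2027

Through March 2027: 257
Through April 2027: 958
Through May 2027: 1,871
Through June 2027: 2,310
Through July 2027: 4,596 ← exceeds threshold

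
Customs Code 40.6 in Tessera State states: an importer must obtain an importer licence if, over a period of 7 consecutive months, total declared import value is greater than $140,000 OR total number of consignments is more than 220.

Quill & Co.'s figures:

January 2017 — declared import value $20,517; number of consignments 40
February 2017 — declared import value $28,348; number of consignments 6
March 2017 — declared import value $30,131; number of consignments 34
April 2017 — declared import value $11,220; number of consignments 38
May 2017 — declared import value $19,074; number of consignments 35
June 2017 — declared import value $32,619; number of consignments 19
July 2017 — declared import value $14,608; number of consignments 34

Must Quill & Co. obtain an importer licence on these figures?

Total declared import value: $20,517 + $28,348 + $30,131 + $11,220 + $19,074 + $32,619 + $14,608 = $156,517 (> $140,000).
Total number of consignments: 40 + 6 + 34 + 38 + 35 + 19 + 34 = 206 (≤ 220).
The test is 'or': at least one threshold is exceeded.

Yes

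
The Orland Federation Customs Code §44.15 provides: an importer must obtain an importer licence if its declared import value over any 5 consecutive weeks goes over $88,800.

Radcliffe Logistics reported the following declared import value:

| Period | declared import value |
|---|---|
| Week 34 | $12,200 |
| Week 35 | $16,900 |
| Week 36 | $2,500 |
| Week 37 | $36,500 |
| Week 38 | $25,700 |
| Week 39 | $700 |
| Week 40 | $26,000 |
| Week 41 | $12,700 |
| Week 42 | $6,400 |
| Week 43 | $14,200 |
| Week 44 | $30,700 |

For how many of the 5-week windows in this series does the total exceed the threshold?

Week 34–Week 38: $12,200 + $16,900 + $2,500 + $36,500 + $25,700 = $93,800 (over)
Week 35–Week 39: $16,900 + $2,500 + $36,500 + $25,700 + $700 = $82,300 (under)
Week 36–Week 40: $2,500 + $36,500 + $25,700 + $700 + $26,000 = $91,400 (over)
Week 37–Week 41: $36,500 + $25,700 + $700 + $26,000 + $12,700 = $101,600 (over)
Week 38–Week 42: $25,700 + $700 + $26,000 + $12,700 + $6,400 = $71,500 (under)
Week 39–Week 43: $700 + $26,000 + $12,700 + $6,400 + $14,200 = $60,000 (under)
Week 40–Week 44: $26,000 + $12,700 + $6,400 + $14,200 + $30,700 = $90,000 (over)
4 windows exceed the threshold.

4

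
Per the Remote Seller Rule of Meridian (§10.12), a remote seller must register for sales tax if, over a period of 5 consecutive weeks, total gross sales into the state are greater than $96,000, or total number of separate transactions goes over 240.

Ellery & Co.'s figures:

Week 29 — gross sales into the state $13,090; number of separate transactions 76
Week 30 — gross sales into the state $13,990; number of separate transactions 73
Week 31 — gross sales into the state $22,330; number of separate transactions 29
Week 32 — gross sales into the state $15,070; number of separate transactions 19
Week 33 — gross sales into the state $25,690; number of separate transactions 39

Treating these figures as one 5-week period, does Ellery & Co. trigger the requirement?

Total gross sales into the state: $13,090 + $13,990 + $22,330 + $15,070 + $25,690 = $90,170 (≤ $96,000).
Total number of separate transactions: 76 + 73 + 29 + 19 + 39 = 236 (≤ 240).
The test is 'or': neither threshold is exceeded.

No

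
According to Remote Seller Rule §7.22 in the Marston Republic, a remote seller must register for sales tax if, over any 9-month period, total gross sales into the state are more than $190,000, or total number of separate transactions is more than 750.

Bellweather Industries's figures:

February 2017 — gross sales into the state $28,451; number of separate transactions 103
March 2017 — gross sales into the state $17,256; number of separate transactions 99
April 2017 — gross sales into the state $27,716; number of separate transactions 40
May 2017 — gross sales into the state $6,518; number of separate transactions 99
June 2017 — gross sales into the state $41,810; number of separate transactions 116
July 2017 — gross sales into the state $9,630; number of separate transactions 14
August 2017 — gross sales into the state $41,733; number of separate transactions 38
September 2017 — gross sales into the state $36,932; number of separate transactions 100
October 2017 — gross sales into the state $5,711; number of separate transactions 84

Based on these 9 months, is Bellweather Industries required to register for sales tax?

Total gross sales into the state: $28,451 + $17,256 + $27,716 + $6,518 + $41,810 + $9,630 + $41,733 + $36,932 + $5,711 = $215,757 (> $190,000).
Total number of separate transactions: 103 + 99 + 40 + 99 + 116 + 14 + 38 + 100 + 84 = 693 (≤ 750).
The test is 'or': at least one threshold is exceeded.

Yes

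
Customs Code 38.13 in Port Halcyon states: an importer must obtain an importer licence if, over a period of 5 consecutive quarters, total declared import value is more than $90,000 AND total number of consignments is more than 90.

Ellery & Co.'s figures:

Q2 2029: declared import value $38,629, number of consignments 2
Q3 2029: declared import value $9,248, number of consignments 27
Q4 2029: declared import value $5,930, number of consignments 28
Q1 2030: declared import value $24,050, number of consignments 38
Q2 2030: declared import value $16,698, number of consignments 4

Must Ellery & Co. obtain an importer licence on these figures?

Yes

Total declared import value: $38,629 + $9,248 + $5,930 + $24,050 + $16,698 = $94,555 (> $90,000).
Total number of consignments: 2 + 27 + 28 + 38 + 4 = 99 (> 90).
The test is 'and': both thresholds are exceeded.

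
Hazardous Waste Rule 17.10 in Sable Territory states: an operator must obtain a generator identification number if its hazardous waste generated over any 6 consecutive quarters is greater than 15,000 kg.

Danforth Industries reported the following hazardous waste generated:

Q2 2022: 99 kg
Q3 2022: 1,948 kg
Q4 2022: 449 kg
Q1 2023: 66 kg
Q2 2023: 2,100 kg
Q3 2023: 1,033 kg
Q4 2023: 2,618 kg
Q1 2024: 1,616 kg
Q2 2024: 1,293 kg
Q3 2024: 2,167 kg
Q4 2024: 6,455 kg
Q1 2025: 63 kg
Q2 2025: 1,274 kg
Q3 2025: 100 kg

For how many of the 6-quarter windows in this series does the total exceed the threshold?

1

Q2 2022–Q3 2023: 99 kg + 1,948 kg + 449 kg + 66 kg + 2,100 kg + 1,033 kg = 5,695 kg (under)
Q3 2022–Q4 2023: 1,948 kg + 449 kg + 66 kg + 2,100 kg + 1,033 kg + 2,618 kg = 8,214 kg (under)
Q4 2022–Q1 2024: 449 kg + 66 kg + 2,100 kg + 1,033 kg + 2,618 kg + 1,616 kg = 7,882 kg (under)
Q1 2023–Q2 2024: 66 kg + 2,100 kg + 1,033 kg + 2,618 kg + 1,616 kg + 1,293 kg = 8,726 kg (under)
Q2 2023–Q3 2024: 2,100 kg + 1,033 kg + 2,618 kg + 1,616 kg + 1,293 kg + 2,167 kg = 10,827 kg (under)
Q3 2023–Q4 2024: 1,033 kg + 2,618 kg + 1,616 kg + 1,293 kg + 2,167 kg + 6,455 kg = 15,182 kg (over)
Q4 2023–Q1 2025: 2,618 kg + 1,616 kg + 1,293 kg + 2,167 kg + 6,455 kg + 63 kg = 14,212 kg (under)
Q1 2024–Q2 2025: 1,616 kg + 1,293 kg + 2,167 kg + 6,455 kg + 63 kg + 1,274 kg = 12,868 kg (under)
Q2 2024–Q3 2025: 1,293 kg + 2,167 kg + 6,455 kg + 63 kg + 1,274 kg + 100 kg = 11,352 kg (under)
1 window exceeds the threshold.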